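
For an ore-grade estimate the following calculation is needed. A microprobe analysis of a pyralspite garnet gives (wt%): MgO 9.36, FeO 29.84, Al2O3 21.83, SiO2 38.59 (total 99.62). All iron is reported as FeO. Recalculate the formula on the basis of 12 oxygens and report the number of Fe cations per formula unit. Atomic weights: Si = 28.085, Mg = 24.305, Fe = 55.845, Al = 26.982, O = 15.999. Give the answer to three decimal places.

1.936 Fe apfu

MgO (M=40.304): mol = 0.23224; Mg = 0.23224, O = 0.23224.
FeO (M=71.844): mol = 0.41534; Fe = 0.41534, O = 0.41534.
Al2O3 (M=101.961): mol = 0.21410; Al = 0.42820, O = 0.64230.
SiO2 (M=60.083): mol = 0.64228; Si = 0.64228, O = 1.28456.
ΣO = 2.57444; factor = 12/ΣO = 4.66121.
Fe apfu = 0.41534 × 4.66121 = 1.936.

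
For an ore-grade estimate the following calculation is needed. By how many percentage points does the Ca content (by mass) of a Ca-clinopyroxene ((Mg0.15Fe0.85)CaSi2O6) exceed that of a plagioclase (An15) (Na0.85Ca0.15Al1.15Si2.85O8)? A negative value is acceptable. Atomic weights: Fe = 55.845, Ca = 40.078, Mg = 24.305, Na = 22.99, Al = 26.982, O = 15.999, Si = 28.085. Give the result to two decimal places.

14.20 percentage points

M((Mg0.15Fe0.85)CaSi2O6) = 243.356 g/mol, so wt% Ca = 40.078/243.356 × 100 = 16.47%.
M(Na0.85Ca0.15Al1.15Si2.85O8) = 264.617 g/mol, so wt% Ca = 6.012/264.617 × 100 = 2.27%.
16.47 − 2.27 = 14.20 pp.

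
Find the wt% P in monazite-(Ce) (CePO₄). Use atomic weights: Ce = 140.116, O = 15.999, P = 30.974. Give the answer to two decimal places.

M(CePO₄) = 235.086 g/mol.
P contributes 1 × 30.974 = 30.974 g per mole.
30.974/235.086 = 0.1318 → 13.18%.

13.18 mass %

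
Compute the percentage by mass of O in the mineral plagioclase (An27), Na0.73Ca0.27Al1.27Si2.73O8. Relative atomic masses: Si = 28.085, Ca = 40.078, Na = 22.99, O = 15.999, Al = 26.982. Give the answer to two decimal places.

M(Na0.73Ca0.27Al1.27Si2.73O8) = 266.535 g/mol.
O contributes 8 × 15.999 = 127.992 g per mole.
127.992/266.535 = 0.4802 → 48.02%.

48.02 weight percent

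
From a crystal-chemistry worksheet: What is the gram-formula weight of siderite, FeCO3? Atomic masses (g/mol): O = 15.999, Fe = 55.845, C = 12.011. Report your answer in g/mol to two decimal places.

Fe: 1 × 55.845 = 55.8450
C: 1 × 12.011 = 12.0110
O: 3 × 15.999 = 47.9970
Summing the contributions gives the formula mass.

115.85 g/mol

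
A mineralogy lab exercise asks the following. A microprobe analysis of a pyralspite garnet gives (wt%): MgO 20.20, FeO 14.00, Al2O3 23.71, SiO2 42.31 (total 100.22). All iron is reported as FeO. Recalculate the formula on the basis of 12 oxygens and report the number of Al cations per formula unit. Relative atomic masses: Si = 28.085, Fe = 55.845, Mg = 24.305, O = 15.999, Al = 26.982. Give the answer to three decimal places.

1.992 Al apfu

MgO: 20.20/40.304 = 0.50119 mol → 0.50119 mol Mg, 0.50119 mol O.
FeO: 14.00/71.844 = 0.19487 mol → 0.19487 mol Fe, 0.19487 mol O.
Al2O3: 23.71/101.961 = 0.23254 mol → 0.46508 mol Al, 0.69762 mol O.
SiO2: 42.31/60.083 = 0.70419 mol → 0.70419 mol Si, 1.40838 mol O.
Total oxygen = 2.80206 mol. Normalization factor = 12/2.80206 = 4.28256.
Al per 12 O = 0.46508 × 4.28256 = 1.992.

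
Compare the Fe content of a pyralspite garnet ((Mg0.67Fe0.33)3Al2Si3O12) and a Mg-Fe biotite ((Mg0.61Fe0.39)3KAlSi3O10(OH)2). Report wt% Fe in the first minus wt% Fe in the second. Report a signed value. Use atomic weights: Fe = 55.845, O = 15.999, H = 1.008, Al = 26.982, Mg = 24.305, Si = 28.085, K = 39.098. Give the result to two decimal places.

-1.66 percentage points

M((Mg0.67Fe0.33)3Al2Si3O12) = 434.347 g/mol, so wt% Fe = 55.287/434.347 × 100 = 12.73%.
M((Mg0.61Fe0.39)3KAlSi3O10(OH)2) = 454.156 g/mol, so wt% Fe = 65.339/454.156 × 100 = 14.39%.
12.73 − 14.39 = -1.66 pp.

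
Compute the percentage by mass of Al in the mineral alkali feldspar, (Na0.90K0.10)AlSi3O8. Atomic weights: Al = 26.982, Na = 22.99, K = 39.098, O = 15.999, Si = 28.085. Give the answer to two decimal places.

10.23 wt%

Formula mass = 0.90×22.99 + 0.10×39.098 + 1×26.982 + 3×28.085 + 8×15.999 = 263.830 g/mol, of which 26.982 g is Al.
So Al makes up 26.982/263.830 = 0.1023 of the mass, i.e. 10.23%.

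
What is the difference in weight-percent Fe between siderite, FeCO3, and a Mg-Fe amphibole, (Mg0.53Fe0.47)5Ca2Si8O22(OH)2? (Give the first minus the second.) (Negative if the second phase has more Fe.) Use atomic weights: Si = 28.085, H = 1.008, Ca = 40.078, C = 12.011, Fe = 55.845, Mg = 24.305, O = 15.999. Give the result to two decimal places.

First mineral: 55.845 g Fe in 115.853 g formula = 48.20 wt% Fe.
Second mineral: 131.236 g Fe in 886.472 g formula = 14.80 wt% Fe.
48.20% − 14.80% gives a difference of 33.40 percentage points.

33.40 percentage points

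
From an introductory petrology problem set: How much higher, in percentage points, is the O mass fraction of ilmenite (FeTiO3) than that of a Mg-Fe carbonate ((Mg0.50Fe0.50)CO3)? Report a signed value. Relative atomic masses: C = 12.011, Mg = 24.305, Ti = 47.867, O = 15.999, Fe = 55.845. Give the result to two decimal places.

First mineral: 47.997 g O in 151.709 g formula = 31.64 wt% O.
Second mineral: 47.997 g O in 100.083 g formula = 47.96 wt% O.
31.64% − 47.96% gives a difference of -16.32 percentage points.

-16.32 percentage points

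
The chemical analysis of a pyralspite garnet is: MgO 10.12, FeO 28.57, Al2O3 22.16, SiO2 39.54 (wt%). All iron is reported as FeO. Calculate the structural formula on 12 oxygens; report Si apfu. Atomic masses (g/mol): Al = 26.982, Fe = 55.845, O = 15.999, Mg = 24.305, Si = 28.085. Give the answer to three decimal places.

3.018 Si apfu

10.12 wt% MgO ÷ 40.304 g/mol = 0.25109 mol, giving 0.25109 Mg and 0.25109 O.
28.57 wt% FeO ÷ 71.844 g/mol = 0.39767 mol, giving 0.39767 Fe and 0.39767 O.
22.16 wt% Al2O3 ÷ 101.961 g/mol = 0.21734 mol, giving 0.43468 Al and 0.65202 O.
39.54 wt% SiO2 ÷ 60.083 g/mol = 0.65809 mol, giving 0.65809 Si and 1.31618 O.
Oxygen sums to 2.61696; scaling by 12/2.61696 = 4.58547 puts the formula on 12 O.
Si: 0.65809 × 4.58547 = 3.018 atoms per formula unit.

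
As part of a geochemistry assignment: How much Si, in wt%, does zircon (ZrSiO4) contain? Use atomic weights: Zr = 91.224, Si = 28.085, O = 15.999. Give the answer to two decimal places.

Molar mass of ZrSiO4: 1·91.224 + 1·28.085 + 4·15.999 = 183.305 g/mol.
Mass of Si per formula unit: 1 × 28.085 = 28.085 g.
Weight fraction Si = 28.085 / 183.305 = 0.1532.

15.32 wt%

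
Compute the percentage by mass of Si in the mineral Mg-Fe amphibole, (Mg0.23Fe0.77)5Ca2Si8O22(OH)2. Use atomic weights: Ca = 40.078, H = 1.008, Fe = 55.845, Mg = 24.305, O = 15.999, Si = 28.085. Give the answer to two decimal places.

Formula mass = 1.15×24.305 + 3.85×55.845 + 2×40.078 + 8×28.085 + 24×15.999 + 2×1.008 = 933.782 g/mol, of which 224.680 g is Si.
So Si makes up 224.680/933.782 = 0.2406 of the mass, i.e. 24.06%.

24.06 weight percent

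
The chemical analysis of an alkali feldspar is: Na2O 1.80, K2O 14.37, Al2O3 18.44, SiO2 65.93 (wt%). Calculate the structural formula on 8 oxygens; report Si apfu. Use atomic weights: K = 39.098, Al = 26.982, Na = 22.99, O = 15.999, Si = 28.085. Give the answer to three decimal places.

3.008 Si apfu

Na2O (M=61.979): mol = 0.02904; Na = 0.05808, O = 0.02904.
K2O (M=94.195): mol = 0.15256; K = 0.30512, O = 0.15256.
Al2O3 (M=101.961): mol = 0.18085; Al = 0.36170, O = 0.54255.
SiO2 (M=60.083): mol = 1.09732; Si = 1.09732, O = 2.19464.
ΣO = 2.91879; factor = 8/ΣO = 2.74086.
Si apfu = 1.09732 × 2.74086 = 3.008.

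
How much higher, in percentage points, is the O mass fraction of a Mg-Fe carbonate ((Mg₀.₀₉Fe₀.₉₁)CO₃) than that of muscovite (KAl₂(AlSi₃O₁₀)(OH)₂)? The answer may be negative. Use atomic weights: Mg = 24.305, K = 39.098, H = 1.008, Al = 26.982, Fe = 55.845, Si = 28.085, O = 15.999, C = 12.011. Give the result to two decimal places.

O in (Mg₀.₀₉Fe₀.₉₁)CO₃: molar mass 113.014 g/mol; 3×15.999 = 47.997 g → 42.47 wt%.
O in KAl₂(AlSi₃O₁₀)(OH)₂: molar mass 398.303 g/mol; 12×15.999 = 191.988 g → 48.20 wt%.
Difference = 42.47 − 48.20 = -5.73 percentage points.

-5.73 percentage points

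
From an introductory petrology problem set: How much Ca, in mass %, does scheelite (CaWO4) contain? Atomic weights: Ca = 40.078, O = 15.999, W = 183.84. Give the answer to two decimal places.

13.92 mass %

Formula mass = 1·40.078 + 1·183.84 + 4·15.999 = 287.914 g/mol, of which 40.078 g is Ca.
So Ca makes up 40.078/287.914 = 0.1392 of the mass, i.e. 13.92%.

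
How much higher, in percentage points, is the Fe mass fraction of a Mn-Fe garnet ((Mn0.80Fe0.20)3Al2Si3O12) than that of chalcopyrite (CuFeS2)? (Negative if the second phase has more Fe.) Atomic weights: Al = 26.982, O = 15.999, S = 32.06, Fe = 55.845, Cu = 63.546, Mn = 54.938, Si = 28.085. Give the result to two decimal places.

-23.67 percentage points

M((Mn0.80Fe0.20)3Al2Si3O12) = 495.565 g/mol, so wt% Fe = 33.507/495.565 × 100 = 6.76%.
M(CuFeS2) = 183.511 g/mol, so wt% Fe = 55.845/183.511 × 100 = 30.43%.
6.76 − 30.43 = -23.67 pp.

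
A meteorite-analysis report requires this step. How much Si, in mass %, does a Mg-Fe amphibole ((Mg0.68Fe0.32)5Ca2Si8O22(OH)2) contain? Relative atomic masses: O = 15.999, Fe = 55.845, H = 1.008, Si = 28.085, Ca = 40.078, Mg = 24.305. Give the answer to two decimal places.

26.04 mass %

Molar mass of (Mg0.68Fe0.32)5Ca2Si8O22(OH)2: 3.40·24.305 + 1.60·55.845 + 2·40.078 + 8·28.085 + 24·15.999 + 2·1.008 = 862.817 g/mol.
Mass of Si per formula unit: 8 × 28.085 = 224.680 g.
Weight fraction Si = 224.680 / 862.817 = 0.2604.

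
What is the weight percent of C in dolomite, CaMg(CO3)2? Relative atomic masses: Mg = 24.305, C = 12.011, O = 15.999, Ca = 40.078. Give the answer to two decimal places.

Formula mass = 1×40.078 + 1×24.305 + 2×12.011 + 6×15.999 = 184.399 g/mol, of which 24.022 g is C.
So C makes up 24.022/184.399 = 0.1303 of the mass, i.e. 13.03%.

13.03 mass %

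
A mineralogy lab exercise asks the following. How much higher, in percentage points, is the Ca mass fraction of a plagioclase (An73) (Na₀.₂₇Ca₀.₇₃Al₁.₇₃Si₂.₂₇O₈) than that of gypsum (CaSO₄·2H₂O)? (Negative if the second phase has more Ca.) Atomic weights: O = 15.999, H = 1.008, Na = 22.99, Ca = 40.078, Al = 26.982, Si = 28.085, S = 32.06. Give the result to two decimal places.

First mineral: 29.257 g Ca in 273.888 g formula = 10.68 wt% Ca.
Second mineral: 40.078 g Ca in 172.164 g formula = 23.28 wt% Ca.
10.68% − 23.28% gives a difference of -12.60 percentage points.

-12.60 percentage points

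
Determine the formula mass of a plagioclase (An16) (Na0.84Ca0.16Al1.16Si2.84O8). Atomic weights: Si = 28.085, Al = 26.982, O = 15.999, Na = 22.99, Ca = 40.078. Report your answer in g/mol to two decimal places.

M = 0.84·22.99 + 0.16·40.078 + 1.16·26.982 + 2.84·28.085 + 8·15.999

264.78 g/mol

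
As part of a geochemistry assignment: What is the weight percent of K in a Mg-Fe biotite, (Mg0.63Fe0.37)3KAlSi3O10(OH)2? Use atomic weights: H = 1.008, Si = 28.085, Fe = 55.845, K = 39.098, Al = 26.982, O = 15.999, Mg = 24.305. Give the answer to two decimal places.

M((Mg0.63Fe0.37)3KAlSi3O10(OH)2) = 452.263 g/mol.
K contributes 1 × 39.098 = 39.098 g per mole.
39.098/452.263 = 0.0864 → 8.64%.

8.64 mass %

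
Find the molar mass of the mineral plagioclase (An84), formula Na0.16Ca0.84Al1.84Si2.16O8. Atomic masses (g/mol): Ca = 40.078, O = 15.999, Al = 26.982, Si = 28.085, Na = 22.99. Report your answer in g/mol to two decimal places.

275.65 g/mol

M = 0.16(22.99) + 0.84(40.078) + 1.84(26.982) + 2.16(28.085) + 8(15.999)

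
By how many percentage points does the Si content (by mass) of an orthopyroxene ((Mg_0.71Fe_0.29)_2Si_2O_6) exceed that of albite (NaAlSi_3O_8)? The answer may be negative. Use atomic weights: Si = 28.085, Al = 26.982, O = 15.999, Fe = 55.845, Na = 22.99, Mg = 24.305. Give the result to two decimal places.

-6.49 percentage points

First mineral: 56.170 g Si in 219.067 g formula = 25.64 wt% Si.
Second mineral: 84.255 g Si in 262.219 g formula = 32.13 wt% Si.
25.64% − 32.13% gives a difference of -6.49 percentage points.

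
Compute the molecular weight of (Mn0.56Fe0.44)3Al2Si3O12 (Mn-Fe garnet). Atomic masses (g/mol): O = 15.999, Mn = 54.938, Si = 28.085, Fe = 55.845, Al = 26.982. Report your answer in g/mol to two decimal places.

Mn: 1.68 × 54.938 = 92.2958
Fe: 1.32 × 55.845 = 73.7154
Al: 2 × 26.982 = 53.9640
Si: 3 × 28.085 = 84.2550
O: 12 × 15.999 = 191.9880
Summing the contributions gives the formula mass.

496.22 g/mol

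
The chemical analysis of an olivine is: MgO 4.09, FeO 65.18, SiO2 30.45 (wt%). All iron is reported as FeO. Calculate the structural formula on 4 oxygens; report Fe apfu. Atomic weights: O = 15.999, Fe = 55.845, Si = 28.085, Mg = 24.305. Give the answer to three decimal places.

MgO (M=40.304): mol = 0.10148; Mg = 0.10148, O = 0.10148.
FeO (M=71.844): mol = 0.90724; Fe = 0.90724, O = 0.90724.
SiO2 (M=60.083): mol = 0.50680; Si = 0.50680, O = 1.01360.
ΣO = 2.02232; factor = 4/ΣO = 1.97793.
Fe apfu = 0.90724 × 1.97793 = 1.794.

1.794 Fe apfu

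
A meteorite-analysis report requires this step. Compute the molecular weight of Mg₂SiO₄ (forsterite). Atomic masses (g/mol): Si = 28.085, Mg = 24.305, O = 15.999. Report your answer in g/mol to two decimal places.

Mg: 2 × 24.305 = 48.6100
Si: 1 × 28.085 = 28.0850
O: 4 × 15.999 = 63.9960
Summing the contributions gives the formula mass.

140.69 g/mol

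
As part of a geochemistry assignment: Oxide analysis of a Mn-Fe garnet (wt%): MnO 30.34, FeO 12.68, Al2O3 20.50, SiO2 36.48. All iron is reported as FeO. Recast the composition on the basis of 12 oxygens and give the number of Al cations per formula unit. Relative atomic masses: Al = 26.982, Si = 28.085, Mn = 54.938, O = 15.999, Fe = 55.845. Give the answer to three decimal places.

30.34 wt% MnO ÷ 70.937 g/mol = 0.42770 mol, giving 0.42770 Mn and 0.42770 O.
12.68 wt% FeO ÷ 71.844 g/mol = 0.17649 mol, giving 0.17649 Fe and 0.17649 O.
20.50 wt% Al2O3 ÷ 101.961 g/mol = 0.20106 mol, giving 0.40212 Al and 0.60318 O.
36.48 wt% SiO2 ÷ 60.083 g/mol = 0.60716 mol, giving 0.60716 Si and 1.21432 O.
Oxygen sums to 2.42169; scaling by 12/2.42169 = 4.95522 puts the formula on 12 O.
Al: 0.40212 × 4.95522 = 1.993 atoms per formula unit.

1.993 Al apfu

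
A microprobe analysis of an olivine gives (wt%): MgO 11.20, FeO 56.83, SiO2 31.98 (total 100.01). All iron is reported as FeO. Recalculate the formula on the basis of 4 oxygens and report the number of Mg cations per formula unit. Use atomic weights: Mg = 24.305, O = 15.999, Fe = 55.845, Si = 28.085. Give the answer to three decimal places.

0.521 Mg apfu

MgO: 11.20/40.304 = 0.27789 mol → 0.27789 mol Mg, 0.27789 mol O.
FeO: 56.83/71.844 = 0.79102 mol → 0.79102 mol Fe, 0.79102 mol O.
SiO2: 31.98/60.083 = 0.53226 mol → 0.53226 mol Si, 1.06452 mol O.
Total oxygen = 2.13343 mol. Normalization factor = 4/2.13343 = 1.87492.
Mg per 4 O = 0.27789 × 1.87492 = 0.521.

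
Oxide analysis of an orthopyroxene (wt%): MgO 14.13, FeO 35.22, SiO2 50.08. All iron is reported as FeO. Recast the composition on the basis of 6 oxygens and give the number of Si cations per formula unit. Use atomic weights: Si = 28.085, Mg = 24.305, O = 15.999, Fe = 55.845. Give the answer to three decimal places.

1.994 Si apfu

MgO (M=40.304): mol = 0.35059; Mg = 0.35059, O = 0.35059.
FeO (M=71.844): mol = 0.49023; Fe = 0.49023, O = 0.49023.
SiO2 (M=60.083): mol = 0.83351; Si = 0.83351, O = 1.66702.
ΣO = 2.50784; factor = 6/ΣO = 2.39250.
Si apfu = 0.83351 × 2.39250 = 1.994.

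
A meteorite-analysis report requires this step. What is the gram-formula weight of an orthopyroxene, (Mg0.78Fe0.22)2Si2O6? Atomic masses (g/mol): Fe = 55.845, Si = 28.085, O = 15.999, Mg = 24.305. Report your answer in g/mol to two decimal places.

214.65 g/mol

Mg: 1.56 × 24.305 = 37.9158
Fe: 0.44 × 55.845 = 24.5718
Si: 2 × 28.085 = 56.1700
O: 6 × 15.999 = 95.9940
Summing the contributions gives the formula mass.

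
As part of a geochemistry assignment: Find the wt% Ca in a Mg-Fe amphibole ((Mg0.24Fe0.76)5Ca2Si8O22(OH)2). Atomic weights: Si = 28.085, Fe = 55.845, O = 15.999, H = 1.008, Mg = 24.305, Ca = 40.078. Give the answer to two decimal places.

8.60 weight percent

M((Mg0.24Fe0.76)5Ca2Si8O22(OH)2) = 932.205 g/mol.
Ca contributes 2 × 40.078 = 80.156 g per mole.
80.156/932.205 = 0.0860 → 8.60%.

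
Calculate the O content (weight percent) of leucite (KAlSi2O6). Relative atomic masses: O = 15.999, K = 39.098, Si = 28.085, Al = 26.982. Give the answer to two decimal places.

43.98 weight percent

M(KAlSi2O6) = 218.244 g/mol.
O contributes 6 × 15.999 = 95.994 g per mole.
95.994/218.244 = 0.4398 → 43.98%.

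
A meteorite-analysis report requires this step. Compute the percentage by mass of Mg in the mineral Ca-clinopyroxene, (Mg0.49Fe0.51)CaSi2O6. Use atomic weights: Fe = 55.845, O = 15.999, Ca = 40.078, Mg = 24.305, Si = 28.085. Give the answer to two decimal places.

5.12 wt%

Molar mass of (Mg0.49Fe0.51)CaSi2O6: 0.49×24.305 + 0.51×55.845 + 1×40.078 + 2×28.085 + 6×15.999 = 232.632 g/mol.
Mass of Mg per formula unit: 0.49 × 24.305 = 11.909 g.
Weight fraction Mg = 11.909 / 232.632 = 0.0512.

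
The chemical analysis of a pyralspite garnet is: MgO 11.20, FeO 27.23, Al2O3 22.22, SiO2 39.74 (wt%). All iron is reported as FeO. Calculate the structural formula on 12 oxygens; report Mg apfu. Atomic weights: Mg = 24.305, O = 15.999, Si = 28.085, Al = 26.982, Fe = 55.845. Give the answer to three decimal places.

1.266 Mg apfu

11.20 wt% MgO ÷ 40.304 g/mol = 0.27789 mol, giving 0.27789 Mg and 0.27789 O.
27.23 wt% FeO ÷ 71.844 g/mol = 0.37902 mol, giving 0.37902 Fe and 0.37902 O.
22.22 wt% Al2O3 ÷ 101.961 g/mol = 0.21793 mol, giving 0.43586 Al and 0.65379 O.
39.74 wt% SiO2 ÷ 60.083 g/mol = 0.66142 mol, giving 0.66142 Si and 1.32284 O.
Oxygen sums to 2.63354; scaling by 12/2.63354 = 4.55660 puts the formula on 12 O.
Mg: 0.27789 × 4.55660 = 1.266 atoms per formula unit.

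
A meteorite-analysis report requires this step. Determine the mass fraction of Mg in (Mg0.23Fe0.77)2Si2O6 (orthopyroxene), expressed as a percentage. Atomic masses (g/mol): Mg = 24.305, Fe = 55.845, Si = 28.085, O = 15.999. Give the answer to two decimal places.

Molar mass of (Mg0.23Fe0.77)2Si2O6: 0.46*24.305 + 1.54*55.845 + 2*28.085 + 6*15.999 = 249.346 g/mol.
Mass of Mg per formula unit: 0.46 × 24.305 = 11.180 g.
Weight fraction Mg = 11.180 / 249.346 = 0.0448.

4.48 weight percent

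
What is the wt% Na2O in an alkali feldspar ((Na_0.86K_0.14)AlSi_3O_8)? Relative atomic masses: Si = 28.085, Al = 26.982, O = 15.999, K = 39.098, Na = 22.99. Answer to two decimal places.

10.08 wt%

Formula mass = 264.474 g/mol.
0.86 Na → 0.4300 mol Na2O per formula unit; M(Na2O) = 61.979, so Na2O mass = 26.651 g.
26.651/264.474 × 100 = 10.08 wt%.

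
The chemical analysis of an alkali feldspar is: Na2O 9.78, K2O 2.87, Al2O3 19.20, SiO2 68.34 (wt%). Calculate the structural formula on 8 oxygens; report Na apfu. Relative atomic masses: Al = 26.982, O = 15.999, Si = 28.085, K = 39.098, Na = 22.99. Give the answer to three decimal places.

0.834 Na apfu

Na2O (M=61.979): mol = 0.15780; Na = 0.31560, O = 0.15780.
K2O (M=94.195): mol = 0.03047; K = 0.06094, O = 0.03047.
Al2O3 (M=101.961): mol = 0.18831; Al = 0.37662, O = 0.56493.
SiO2 (M=60.083): mol = 1.13743; Si = 1.13743, O = 2.27486.
ΣO = 3.02806; factor = 8/ΣO = 2.64196.
Na apfu = 0.31560 × 2.64196 = 0.834.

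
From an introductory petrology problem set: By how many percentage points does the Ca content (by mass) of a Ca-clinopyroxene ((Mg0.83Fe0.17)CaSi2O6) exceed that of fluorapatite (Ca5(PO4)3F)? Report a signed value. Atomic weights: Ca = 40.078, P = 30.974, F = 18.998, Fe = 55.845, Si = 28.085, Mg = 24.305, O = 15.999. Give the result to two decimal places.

Ca in (Mg0.83Fe0.17)CaSi2O6: molar mass 221.909 g/mol; 1×40.078 = 40.078 g → 18.06 wt%.
Ca in Ca5(PO4)3F: molar mass 504.298 g/mol; 5×40.078 = 200.390 g → 39.74 wt%.
Difference = 18.06 − 39.74 = -21.68 percentage points.

-21.68 percentage points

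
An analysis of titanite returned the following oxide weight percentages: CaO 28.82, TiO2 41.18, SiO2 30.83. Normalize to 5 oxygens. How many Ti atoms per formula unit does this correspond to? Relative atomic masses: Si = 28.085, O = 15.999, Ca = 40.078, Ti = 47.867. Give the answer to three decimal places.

1.003 Ti apfu

28.82 wt% CaO ÷ 56.077 g/mol = 0.51394 mol, giving 0.51394 Ca and 0.51394 O.
41.18 wt% TiO2 ÷ 79.865 g/mol = 0.51562 mol, giving 0.51562 Ti and 1.03124 O.
30.83 wt% SiO2 ÷ 60.083 g/mol = 0.51312 mol, giving 0.51312 Si and 1.02624 O.
Oxygen sums to 2.57142; scaling by 5/2.57142 = 1.94445 puts the formula on 5 O.
Ti: 0.51562 × 1.94445 = 1.003 atoms per formula unit.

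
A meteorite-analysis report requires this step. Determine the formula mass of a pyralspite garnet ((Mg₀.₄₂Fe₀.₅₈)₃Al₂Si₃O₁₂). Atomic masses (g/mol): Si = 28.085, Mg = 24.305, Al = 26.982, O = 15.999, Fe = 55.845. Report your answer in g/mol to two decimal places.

458.00 g/mol

The formula mass is the sum 1.26(24.305) + 1.74(55.845) + 2(26.982) + 3(28.085) + 12(15.999).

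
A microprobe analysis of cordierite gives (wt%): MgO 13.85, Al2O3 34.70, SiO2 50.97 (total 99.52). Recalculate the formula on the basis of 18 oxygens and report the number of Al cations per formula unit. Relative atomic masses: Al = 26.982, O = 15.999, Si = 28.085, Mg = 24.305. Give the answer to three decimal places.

MgO (M=40.304): mol = 0.34364; Mg = 0.34364, O = 0.34364.
Al2O3 (M=101.961): mol = 0.34033; Al = 0.68066, O = 1.02099.
SiO2 (M=60.083): mol = 0.84833; Si = 0.84833, O = 1.69666.
ΣO = 3.06129; factor = 18/ΣO = 5.87987.
Al apfu = 0.68066 × 5.87987 = 4.002.

4.002 Al apfu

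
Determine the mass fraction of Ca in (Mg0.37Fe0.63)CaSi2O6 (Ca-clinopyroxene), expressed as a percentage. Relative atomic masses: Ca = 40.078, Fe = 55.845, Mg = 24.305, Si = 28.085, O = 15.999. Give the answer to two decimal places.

16.95 mass %

Molar mass of (Mg0.37Fe0.63)CaSi2O6: 0.37×24.305 + 0.63×55.845 + 1×40.078 + 2×28.085 + 6×15.999 = 236.417 g/mol.
Mass of Ca per formula unit: 1 × 40.078 = 40.078 g.
Weight fraction Ca = 40.078 / 236.417 = 0.1695.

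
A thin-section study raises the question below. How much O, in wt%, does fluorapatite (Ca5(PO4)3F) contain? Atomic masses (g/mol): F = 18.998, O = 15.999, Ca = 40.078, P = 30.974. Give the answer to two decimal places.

Molar mass of Ca5(PO4)3F: 5·40.078 + 3·30.974 + 12·15.999 + 1·18.998 = 504.298 g/mol.
Mass of O per formula unit: 12 × 15.999 = 191.988 g.
Weight fraction O = 191.988 / 504.298 = 0.3807.

38.07 wt%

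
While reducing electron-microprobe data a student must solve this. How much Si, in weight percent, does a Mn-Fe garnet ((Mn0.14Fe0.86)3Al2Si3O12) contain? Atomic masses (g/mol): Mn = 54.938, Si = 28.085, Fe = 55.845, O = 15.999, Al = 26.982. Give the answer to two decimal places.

16.94 weight percent

Molar mass of (Mn0.14Fe0.86)3Al2Si3O12: 0.42×54.938 + 2.58×55.845 + 2×26.982 + 3×28.085 + 12×15.999 = 497.361 g/mol.
Mass of Si per formula unit: 3 × 28.085 = 84.255 g.
Weight fraction Si = 84.255 / 497.361 = 0.1694.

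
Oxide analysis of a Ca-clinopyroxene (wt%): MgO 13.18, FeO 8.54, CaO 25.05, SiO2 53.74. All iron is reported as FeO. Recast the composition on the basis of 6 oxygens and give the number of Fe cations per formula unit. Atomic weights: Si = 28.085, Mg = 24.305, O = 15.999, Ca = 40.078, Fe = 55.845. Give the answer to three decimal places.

0.266 Fe apfu

13.18 wt% MgO ÷ 40.304 g/mol = 0.32701 mol, giving 0.32701 Mg and 0.32701 O.
8.54 wt% FeO ÷ 71.844 g/mol = 0.11887 mol, giving 0.11887 Fe and 0.11887 O.
25.05 wt% CaO ÷ 56.077 g/mol = 0.44671 mol, giving 0.44671 Ca and 0.44671 O.
53.74 wt% SiO2 ÷ 60.083 g/mol = 0.89443 mol, giving 0.89443 Si and 1.78886 O.
Oxygen sums to 2.68145; scaling by 6/2.68145 = 2.23760 puts the formula on 6 O.
Fe: 0.11887 × 2.23760 = 0.266 atoms per formula unit.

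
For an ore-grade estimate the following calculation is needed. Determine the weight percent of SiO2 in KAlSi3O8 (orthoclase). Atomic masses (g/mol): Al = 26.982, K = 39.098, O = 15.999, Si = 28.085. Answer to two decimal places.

M(KAlSi3O8) = 278.327 g/mol; M(SiO2) = 60.083 g/mol.
Moles SiO2 per formula unit = 3 Si ÷ 1 = 3.0000.
SiO2 fraction = (3.0000 × 60.083) / 278.327 = 180.249/278.327 = 0.6476.

64.76 wt%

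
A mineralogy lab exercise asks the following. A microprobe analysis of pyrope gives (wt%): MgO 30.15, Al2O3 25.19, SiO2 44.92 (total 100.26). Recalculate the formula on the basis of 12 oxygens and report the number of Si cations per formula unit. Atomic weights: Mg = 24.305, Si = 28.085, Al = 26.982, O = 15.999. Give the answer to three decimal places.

3.006 Si apfu

MgO: 30.15/40.304 = 0.74806 mol → 0.74806 mol Mg, 0.74806 mol O.
Al2O3: 25.19/101.961 = 0.24706 mol → 0.49412 mol Al, 0.74118 mol O.
SiO2: 44.92/60.083 = 0.74763 mol → 0.74763 mol Si, 1.49526 mol O.
Total oxygen = 2.98450 mol. Normalization factor = 12/2.98450 = 4.02077.
Si per 12 O = 0.74763 × 4.02077 = 3.006.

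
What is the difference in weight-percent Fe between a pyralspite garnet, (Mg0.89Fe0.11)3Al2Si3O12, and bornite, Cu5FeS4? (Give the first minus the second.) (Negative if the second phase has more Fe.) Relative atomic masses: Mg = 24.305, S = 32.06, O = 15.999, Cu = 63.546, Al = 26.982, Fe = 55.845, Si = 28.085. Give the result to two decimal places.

First mineral: 18.429 g Fe in 413.530 g formula = 4.46 wt% Fe.
Second mineral: 55.845 g Fe in 501.815 g formula = 11.13 wt% Fe.
4.46% − 11.13% gives a difference of -6.67 percentage points.

-6.67 percentage points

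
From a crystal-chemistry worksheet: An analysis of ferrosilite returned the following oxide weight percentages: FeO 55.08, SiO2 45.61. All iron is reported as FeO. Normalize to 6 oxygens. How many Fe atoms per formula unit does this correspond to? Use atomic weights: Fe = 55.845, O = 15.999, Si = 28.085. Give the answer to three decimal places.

FeO (M=71.844): mol = 0.76666; Fe = 0.76666, O = 0.76666.
SiO2 (M=60.083): mol = 0.75912; Si = 0.75912, O = 1.51824.
ΣO = 2.28490; factor = 6/ΣO = 2.62594.
Fe apfu = 0.76666 × 2.62594 = 2.013.

2.013 Fe apfu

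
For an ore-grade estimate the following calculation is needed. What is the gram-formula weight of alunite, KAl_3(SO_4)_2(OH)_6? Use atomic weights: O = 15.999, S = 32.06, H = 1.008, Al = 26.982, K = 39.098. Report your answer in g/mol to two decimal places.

414.20 g/mol

The formula mass is the sum 1·39.098 + 3·26.982 + 2·32.06 + 14·15.999 + 6·1.008.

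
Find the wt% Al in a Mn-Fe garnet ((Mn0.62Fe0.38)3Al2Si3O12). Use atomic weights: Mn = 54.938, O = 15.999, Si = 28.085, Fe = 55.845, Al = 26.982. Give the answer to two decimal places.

Formula mass = 1.86*54.938 + 1.14*55.845 + 2*26.982 + 3*28.085 + 12*15.999 = 496.055 g/mol, of which 53.964 g is Al.
So Al makes up 53.964/496.055 = 0.1088 of the mass, i.e. 10.88%.

10.88 weight percent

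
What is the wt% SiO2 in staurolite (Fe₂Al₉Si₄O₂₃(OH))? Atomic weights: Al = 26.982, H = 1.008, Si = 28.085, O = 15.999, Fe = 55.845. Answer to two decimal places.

28.21 wt%

Molar mass of Fe₂Al₉Si₄O₂₃(OH) = 2×55.845 + 9×26.982 + 4×28.085 + 24×15.999 + 1×1.008 = 851.852 g/mol.
Each formula unit contains 4 Si, equivalent to 4/1 = 4.0000 mol SiO2.
M(SiO2) = 1×28.085 + 2×15.999 = 60.083 g/mol.
Mass of SiO2 per formula unit = 4.0000 × 60.083 = 240.332 g.
SiO2 wt% = 240.332 / 851.852 × 100 = 28.21%.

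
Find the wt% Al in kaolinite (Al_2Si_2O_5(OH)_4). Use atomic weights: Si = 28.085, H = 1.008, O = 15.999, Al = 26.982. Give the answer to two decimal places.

20.90 wt%

M(Al_2Si_2O_5(OH)_4) = 258.157 g/mol.
Al contributes 2 × 26.982 = 53.964 g per mole.
53.964/258.157 = 0.2090 → 20.90%.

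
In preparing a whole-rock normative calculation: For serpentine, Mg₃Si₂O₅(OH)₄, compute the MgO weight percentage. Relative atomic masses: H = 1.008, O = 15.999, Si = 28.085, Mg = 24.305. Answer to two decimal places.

43.63 wt%

Molar mass of Mg₃Si₂O₅(OH)₄ = 3*24.305 + 2*28.085 + 9*15.999 + 4*1.008 = 277.108 g/mol.
Each formula unit contains 3 Mg, equivalent to 3/1 = 3.0000 mol MgO.
M(MgO) = 1×24.305 + 1×15.999 = 40.304 g/mol.
Mass of MgO per formula unit = 3.0000 × 40.304 = 120.912 g.
MgO wt% = 120.912 / 277.108 × 100 = 43.63%.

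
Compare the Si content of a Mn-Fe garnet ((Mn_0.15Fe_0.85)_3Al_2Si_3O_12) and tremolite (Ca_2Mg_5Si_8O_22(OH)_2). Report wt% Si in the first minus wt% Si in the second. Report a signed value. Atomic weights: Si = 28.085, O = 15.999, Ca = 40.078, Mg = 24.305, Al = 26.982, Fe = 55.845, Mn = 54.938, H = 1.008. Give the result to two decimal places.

-10.72 percentage points

M((Mn_0.15Fe_0.85)_3Al_2Si_3O_12) = 497.334 g/mol, so wt% Si = 84.255/497.334 × 100 = 16.94%.
M(Ca_2Mg_5Si_8O_22(OH)_2) = 812.353 g/mol, so wt% Si = 224.680/812.353 × 100 = 27.66%.
16.94 − 27.66 = -10.72 pp.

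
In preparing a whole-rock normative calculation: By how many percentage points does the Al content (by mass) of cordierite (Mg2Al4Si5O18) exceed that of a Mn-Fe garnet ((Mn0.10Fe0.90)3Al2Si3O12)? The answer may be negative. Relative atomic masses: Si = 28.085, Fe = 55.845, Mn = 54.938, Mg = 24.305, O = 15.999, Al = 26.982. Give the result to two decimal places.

First mineral: 107.928 g Al in 584.945 g formula = 18.45 wt% Al.
Second mineral: 53.964 g Al in 497.470 g formula = 10.85 wt% Al.
18.45% − 10.85% gives a difference of 7.60 percentage points.

7.60 percentage points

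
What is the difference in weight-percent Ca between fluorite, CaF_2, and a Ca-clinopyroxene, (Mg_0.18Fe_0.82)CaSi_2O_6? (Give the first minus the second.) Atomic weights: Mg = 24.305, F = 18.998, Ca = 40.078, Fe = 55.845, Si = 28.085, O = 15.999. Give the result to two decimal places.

Ca in CaF_2: molar mass 78.074 g/mol; 1×40.078 = 40.078 g → 51.33 wt%.
Ca in (Mg_0.18Fe_0.82)CaSi_2O_6: molar mass 242.410 g/mol; 1×40.078 = 40.078 g → 16.53 wt%.
Difference = 51.33 − 16.53 = 34.80 percentage points.

34.80 percentage points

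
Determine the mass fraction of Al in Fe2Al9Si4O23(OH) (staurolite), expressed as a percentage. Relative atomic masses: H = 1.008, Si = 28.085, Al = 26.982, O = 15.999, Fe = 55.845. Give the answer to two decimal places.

28.51 mass %

M(Fe2Al9Si4O23(OH)) = 851.852 g/mol.
Al contributes 9 × 26.982 = 242.838 g per mole.
242.838/851.852 = 0.2851 → 28.51%.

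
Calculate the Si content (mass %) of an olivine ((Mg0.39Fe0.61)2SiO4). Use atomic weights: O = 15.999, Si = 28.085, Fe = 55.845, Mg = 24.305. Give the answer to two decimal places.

Molar mass of (Mg0.39Fe0.61)2SiO4: 0.78·24.305 + 1.22·55.845 + 1·28.085 + 4·15.999 = 179.170 g/mol.
Mass of Si per formula unit: 1 × 28.085 = 28.085 g.
Weight fraction Si = 28.085 / 179.170 = 0.1568.

15.68 mass %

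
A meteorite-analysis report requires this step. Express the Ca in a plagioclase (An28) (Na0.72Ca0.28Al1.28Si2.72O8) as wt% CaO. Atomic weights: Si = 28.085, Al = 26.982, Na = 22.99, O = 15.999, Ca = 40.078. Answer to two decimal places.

5.89 wt%

Molar mass of Na0.72Ca0.28Al1.28Si2.72O8 = 0.72*22.99 + 0.28*40.078 + 1.28*26.982 + 2.72*28.085 + 8*15.999 = 266.695 g/mol.
Each formula unit contains 0.28 Ca, equivalent to 0.28/1 = 0.2800 mol CaO.
M(CaO) = 1×40.078 + 1×15.999 = 56.077 g/mol.
Mass of CaO per formula unit = 0.2800 × 56.077 = 15.702 g.
CaO wt% = 15.702 / 266.695 × 100 = 5.89%.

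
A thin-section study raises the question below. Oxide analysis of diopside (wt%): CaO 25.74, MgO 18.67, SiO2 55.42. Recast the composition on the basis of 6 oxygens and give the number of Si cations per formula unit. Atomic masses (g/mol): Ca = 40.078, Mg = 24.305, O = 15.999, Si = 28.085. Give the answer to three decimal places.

2.000 Si apfu

CaO: 25.74/56.077 = 0.45901 mol → 0.45901 mol Ca, 0.45901 mol O.
MgO: 18.67/40.304 = 0.46323 mol → 0.46323 mol Mg, 0.46323 mol O.
SiO2: 55.42/60.083 = 0.92239 mol → 0.92239 mol Si, 1.84478 mol O.
Total oxygen = 2.76702 mol. Normalization factor = 6/2.76702 = 2.16840.
Si per 6 O = 0.92239 × 2.16840 = 2.000.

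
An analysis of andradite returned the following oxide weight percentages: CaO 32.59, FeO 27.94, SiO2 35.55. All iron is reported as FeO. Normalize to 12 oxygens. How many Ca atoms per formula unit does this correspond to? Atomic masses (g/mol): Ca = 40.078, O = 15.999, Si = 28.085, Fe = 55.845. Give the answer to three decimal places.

3.239 Ca apfu

CaO (M=56.077): mol = 0.58117; Ca = 0.58117, O = 0.58117.
FeO (M=71.844): mol = 0.38890; Fe = 0.38890, O = 0.38890.
SiO2 (M=60.083): mol = 0.59168; Si = 0.59168, O = 1.18336.
ΣO = 2.15343; factor = 12/ΣO = 5.57251.
Ca apfu = 0.58117 × 5.57251 = 3.239.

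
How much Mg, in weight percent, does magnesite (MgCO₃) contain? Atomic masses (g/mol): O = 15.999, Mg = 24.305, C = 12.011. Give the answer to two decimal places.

M(MgCO₃) = 84.313 g/mol.
Mg contributes 1 × 24.305 = 24.305 g per mole.
24.305/84.313 = 0.2883 → 28.83%.

28.83 weight percent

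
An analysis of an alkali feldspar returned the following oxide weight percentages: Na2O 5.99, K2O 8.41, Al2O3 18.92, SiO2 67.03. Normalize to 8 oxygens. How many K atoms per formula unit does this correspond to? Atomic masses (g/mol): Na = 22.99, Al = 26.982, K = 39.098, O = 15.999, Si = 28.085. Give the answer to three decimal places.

5.99 wt% Na2O ÷ 61.979 g/mol = 0.09665 mol, giving 0.19330 Na and 0.09665 O.
8.41 wt% K2O ÷ 94.195 g/mol = 0.08928 mol, giving 0.17856 K and 0.08928 O.
18.92 wt% Al2O3 ÷ 101.961 g/mol = 0.18556 mol, giving 0.37112 Al and 0.55668 O.
67.03 wt% SiO2 ÷ 60.083 g/mol = 1.11562 mol, giving 1.11562 Si and 2.23124 O.
Oxygen sums to 2.97385; scaling by 8/2.97385 = 2.69012 puts the formula on 8 O.
K: 0.17856 × 2.69012 = 0.480 atoms per formula unit.

0.480 K apfu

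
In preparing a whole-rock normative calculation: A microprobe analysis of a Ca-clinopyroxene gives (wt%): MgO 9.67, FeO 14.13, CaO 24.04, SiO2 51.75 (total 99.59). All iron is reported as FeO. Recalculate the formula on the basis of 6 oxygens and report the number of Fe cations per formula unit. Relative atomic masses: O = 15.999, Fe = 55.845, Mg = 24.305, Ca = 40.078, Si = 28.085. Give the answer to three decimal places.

MgO (M=40.304): mol = 0.23993; Mg = 0.23993, O = 0.23993.
FeO (M=71.844): mol = 0.19668; Fe = 0.19668, O = 0.19668.
CaO (M=56.077): mol = 0.42870; Ca = 0.42870, O = 0.42870.
SiO2 (M=60.083): mol = 0.86131; Si = 0.86131, O = 1.72262.
ΣO = 2.58793; factor = 6/ΣO = 2.31846.
Fe apfu = 0.19668 × 2.31846 = 0.456.

0.456 Fe apfu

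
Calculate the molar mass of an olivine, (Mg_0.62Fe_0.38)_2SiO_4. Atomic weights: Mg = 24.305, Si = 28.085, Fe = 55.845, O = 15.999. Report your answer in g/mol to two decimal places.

M = 1.24·24.305 + 0.76·55.845 + 1·28.085 + 4·15.999

164.66 g/mol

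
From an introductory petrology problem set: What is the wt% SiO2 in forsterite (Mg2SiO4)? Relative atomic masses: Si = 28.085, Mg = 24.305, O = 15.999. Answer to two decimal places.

Molar mass of Mg2SiO4 = 2*24.305 + 1*28.085 + 4*15.999 = 140.691 g/mol.
Each formula unit contains 1 Si, equivalent to 1/1 = 1.0000 mol SiO2.
M(SiO2) = 1×28.085 + 2×15.999 = 60.083 g/mol.
Mass of SiO2 per formula unit = 1.0000 × 60.083 = 60.083 g.
SiO2 wt% = 60.083 / 140.691 × 100 = 42.71%.

42.71 wt%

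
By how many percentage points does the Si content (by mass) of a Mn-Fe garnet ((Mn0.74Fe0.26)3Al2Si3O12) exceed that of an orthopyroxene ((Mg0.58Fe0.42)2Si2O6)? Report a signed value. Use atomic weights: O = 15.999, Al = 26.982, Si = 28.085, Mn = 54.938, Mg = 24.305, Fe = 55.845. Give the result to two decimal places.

Si in (Mn0.74Fe0.26)3Al2Si3O12: molar mass 495.728 g/mol; 3×28.085 = 84.255 g → 17.00 wt%.
Si in (Mg0.58Fe0.42)2Si2O6: molar mass 227.268 g/mol; 2×28.085 = 56.170 g → 24.72 wt%.
Difference = 17.00 − 24.72 = -7.72 percentage points.

-7.72 percentage points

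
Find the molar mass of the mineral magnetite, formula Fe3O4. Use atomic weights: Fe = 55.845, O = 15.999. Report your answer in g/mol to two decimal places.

231.53 g/mol

Fe: 3 × 55.845 = 167.5350
O: 4 × 15.999 = 63.9960
Summing the contributions gives the formula mass.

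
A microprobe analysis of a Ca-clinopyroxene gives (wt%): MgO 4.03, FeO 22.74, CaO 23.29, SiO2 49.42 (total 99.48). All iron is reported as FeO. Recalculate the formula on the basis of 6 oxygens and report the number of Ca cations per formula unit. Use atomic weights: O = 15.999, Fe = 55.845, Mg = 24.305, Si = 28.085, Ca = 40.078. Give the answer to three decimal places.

MgO (M=40.304): mol = 0.09999; Mg = 0.09999, O = 0.09999.
FeO (M=71.844): mol = 0.31652; Fe = 0.31652, O = 0.31652.
CaO (M=56.077): mol = 0.41532; Ca = 0.41532, O = 0.41532.
SiO2 (M=60.083): mol = 0.82253; Si = 0.82253, O = 1.64506.
ΣO = 2.47689; factor = 6/ΣO = 2.42239.
Ca apfu = 0.41532 × 2.42239 = 1.006.

1.006 Ca apfu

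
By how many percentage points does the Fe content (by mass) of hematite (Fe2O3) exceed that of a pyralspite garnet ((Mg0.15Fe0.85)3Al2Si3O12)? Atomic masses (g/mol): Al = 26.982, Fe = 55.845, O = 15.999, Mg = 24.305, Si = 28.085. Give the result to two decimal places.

M(Fe2O3) = 159.687 g/mol, so wt% Fe = 111.690/159.687 × 100 = 69.94%.
M((Mg0.15Fe0.85)3Al2Si3O12) = 483.549 g/mol, so wt% Fe = 142.405/483.549 × 100 = 29.45%.
69.94 − 29.45 = 40.49 pp.

40.49 percentage points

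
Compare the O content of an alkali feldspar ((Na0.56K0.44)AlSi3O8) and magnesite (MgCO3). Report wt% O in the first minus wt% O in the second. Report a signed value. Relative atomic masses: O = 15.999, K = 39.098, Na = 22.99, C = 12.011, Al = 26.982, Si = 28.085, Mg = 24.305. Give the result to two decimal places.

O in (Na0.56K0.44)AlSi3O8: molar mass 269.307 g/mol; 8×15.999 = 127.992 g → 47.53 wt%.
O in MgCO3: molar mass 84.313 g/mol; 3×15.999 = 47.997 g → 56.93 wt%.
Difference = 47.53 − 56.93 = -9.40 percentage points.

-9.40 percentage points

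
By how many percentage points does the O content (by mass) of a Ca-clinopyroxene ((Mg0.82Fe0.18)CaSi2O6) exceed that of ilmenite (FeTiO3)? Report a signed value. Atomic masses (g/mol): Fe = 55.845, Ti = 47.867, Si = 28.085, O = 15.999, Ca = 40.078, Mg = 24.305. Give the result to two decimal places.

11.56 percentage points

M((Mg0.82Fe0.18)CaSi2O6) = 222.224 g/mol, so wt% O = 95.994/222.224 × 100 = 43.20%.
M(FeTiO3) = 151.709 g/mol, so wt% O = 47.997/151.709 × 100 = 31.64%.
43.20 − 31.64 = 11.56 pp.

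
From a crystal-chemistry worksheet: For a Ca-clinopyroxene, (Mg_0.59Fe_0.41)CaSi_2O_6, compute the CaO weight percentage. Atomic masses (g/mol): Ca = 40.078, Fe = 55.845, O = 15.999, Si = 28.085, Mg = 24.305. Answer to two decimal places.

Formula mass = 229.478 g/mol.
1 Ca → 1.0000 mol CaO per formula unit; M(CaO) = 56.077, so CaO mass = 56.077 g.
56.077/229.478 × 100 = 24.44 wt%.

24.44 wt%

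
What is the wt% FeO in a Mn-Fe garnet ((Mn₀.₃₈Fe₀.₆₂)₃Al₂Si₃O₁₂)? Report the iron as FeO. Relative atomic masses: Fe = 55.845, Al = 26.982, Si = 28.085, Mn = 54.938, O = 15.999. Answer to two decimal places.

26.90 wt%

M((Mn₀.₃₈Fe₀.₆₂)₃Al₂Si₃O₁₂) = 496.708 g/mol; M(FeO) = 71.844 g/mol.
Moles FeO per formula unit = 1.86 Fe ÷ 1 = 1.8600.
FeO fraction = (1.8600 × 71.844) / 496.708 = 133.630/496.708 = 0.2690.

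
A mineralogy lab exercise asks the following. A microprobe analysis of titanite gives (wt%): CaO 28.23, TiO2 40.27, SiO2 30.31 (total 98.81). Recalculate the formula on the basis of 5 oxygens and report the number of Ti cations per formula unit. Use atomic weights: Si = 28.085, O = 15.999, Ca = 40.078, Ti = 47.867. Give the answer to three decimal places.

CaO: 28.23/56.077 = 0.50341 mol → 0.50341 mol Ca, 0.50341 mol O.
TiO2: 40.27/79.865 = 0.50423 mol → 0.50423 mol Ti, 1.00846 mol O.
SiO2: 30.31/60.083 = 0.50447 mol → 0.50447 mol Si, 1.00894 mol O.
Total oxygen = 2.52081 mol. Normalization factor = 5/2.52081 = 1.98349.
Ti per 5 O = 0.50423 × 1.98349 = 1.000.

1.000 Ti apfu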